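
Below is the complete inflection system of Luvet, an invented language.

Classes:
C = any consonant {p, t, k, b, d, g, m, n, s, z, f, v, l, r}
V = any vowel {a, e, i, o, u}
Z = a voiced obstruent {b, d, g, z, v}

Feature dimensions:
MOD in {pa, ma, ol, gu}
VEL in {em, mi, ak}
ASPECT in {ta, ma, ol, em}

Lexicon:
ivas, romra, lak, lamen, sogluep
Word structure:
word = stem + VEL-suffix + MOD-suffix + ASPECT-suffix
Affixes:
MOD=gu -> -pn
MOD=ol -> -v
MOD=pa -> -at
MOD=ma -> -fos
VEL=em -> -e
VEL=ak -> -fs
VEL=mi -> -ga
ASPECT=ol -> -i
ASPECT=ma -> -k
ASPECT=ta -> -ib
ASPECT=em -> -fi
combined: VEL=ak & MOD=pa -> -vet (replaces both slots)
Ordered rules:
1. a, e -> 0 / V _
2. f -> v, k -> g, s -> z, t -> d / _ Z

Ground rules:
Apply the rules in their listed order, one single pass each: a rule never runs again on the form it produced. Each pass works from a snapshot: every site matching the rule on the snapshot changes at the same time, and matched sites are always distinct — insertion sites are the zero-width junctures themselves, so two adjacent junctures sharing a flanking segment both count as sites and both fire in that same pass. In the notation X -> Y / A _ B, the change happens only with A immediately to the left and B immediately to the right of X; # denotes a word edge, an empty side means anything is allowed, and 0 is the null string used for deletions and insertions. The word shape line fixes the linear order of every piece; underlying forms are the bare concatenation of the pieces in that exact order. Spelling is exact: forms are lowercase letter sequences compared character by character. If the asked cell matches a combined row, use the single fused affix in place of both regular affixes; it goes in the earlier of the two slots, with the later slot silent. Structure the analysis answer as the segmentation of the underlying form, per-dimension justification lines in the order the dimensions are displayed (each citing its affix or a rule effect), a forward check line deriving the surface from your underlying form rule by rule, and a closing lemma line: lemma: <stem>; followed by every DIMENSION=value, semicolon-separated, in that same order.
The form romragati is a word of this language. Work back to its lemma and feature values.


underlying: romra-ga-at-i
MOD=pa - signalled by the affix -at
VEL=mi - signalled by the affix -ga
ASPECT=ol - signalled by the affix -i
check: romragaati -> romragati -> romragati
lemma: romra; MOD=pa; VEL=mi; ASPECT=ol


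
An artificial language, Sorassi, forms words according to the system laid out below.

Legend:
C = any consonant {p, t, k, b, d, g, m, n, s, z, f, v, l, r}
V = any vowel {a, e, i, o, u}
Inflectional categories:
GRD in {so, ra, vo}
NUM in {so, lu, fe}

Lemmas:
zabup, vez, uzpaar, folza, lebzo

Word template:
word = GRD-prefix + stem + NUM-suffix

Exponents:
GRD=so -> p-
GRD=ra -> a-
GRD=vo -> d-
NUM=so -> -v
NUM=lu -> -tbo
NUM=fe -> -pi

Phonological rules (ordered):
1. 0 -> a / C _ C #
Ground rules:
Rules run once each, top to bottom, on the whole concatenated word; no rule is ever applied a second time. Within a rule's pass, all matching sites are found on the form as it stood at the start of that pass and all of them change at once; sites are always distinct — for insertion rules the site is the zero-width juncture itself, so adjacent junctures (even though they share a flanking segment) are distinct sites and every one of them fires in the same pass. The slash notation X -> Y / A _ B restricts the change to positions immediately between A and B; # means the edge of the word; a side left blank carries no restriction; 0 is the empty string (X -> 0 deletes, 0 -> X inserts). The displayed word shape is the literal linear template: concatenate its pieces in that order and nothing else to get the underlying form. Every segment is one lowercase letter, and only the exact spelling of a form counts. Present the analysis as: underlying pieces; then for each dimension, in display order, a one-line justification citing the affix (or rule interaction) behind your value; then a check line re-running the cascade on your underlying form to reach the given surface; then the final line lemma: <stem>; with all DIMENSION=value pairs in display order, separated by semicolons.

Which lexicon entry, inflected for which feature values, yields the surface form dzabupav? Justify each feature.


underlying: d-zabup-v
GRD=vo - signalled by the affix d-
NUM=so - signalled by the affix -v
check: dzabupv -> dzabupav
lemma: zabup; GRD=vo; NUM=so


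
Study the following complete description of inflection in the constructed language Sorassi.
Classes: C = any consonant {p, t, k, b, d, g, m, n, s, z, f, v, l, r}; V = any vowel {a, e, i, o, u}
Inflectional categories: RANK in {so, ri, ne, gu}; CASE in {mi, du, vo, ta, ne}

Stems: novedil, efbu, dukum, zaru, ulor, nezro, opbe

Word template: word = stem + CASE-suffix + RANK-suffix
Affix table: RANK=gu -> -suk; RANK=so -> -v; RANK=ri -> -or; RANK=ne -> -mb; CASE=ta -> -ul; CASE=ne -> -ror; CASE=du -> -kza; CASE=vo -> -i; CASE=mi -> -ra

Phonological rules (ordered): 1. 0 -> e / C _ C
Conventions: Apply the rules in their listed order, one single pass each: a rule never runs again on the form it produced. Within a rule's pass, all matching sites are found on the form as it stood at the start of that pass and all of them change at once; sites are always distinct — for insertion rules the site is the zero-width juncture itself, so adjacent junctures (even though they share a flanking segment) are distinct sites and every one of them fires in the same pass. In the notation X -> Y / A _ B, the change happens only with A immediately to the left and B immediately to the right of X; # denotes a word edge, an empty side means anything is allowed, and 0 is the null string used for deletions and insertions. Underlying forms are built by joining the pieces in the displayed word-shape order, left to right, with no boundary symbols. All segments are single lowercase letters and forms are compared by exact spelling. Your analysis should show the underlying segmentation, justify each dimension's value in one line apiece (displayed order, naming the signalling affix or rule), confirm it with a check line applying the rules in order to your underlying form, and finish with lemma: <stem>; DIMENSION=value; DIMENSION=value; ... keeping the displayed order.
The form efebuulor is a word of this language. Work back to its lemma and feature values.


underlying: efbu-ul-or
RANK=ri - signalled by the affix -or
CASE=ta - signalled by the affix -ul
check: efbuulor -> efebuulor
lemma: efbu; RANK=ri; CASE=ta


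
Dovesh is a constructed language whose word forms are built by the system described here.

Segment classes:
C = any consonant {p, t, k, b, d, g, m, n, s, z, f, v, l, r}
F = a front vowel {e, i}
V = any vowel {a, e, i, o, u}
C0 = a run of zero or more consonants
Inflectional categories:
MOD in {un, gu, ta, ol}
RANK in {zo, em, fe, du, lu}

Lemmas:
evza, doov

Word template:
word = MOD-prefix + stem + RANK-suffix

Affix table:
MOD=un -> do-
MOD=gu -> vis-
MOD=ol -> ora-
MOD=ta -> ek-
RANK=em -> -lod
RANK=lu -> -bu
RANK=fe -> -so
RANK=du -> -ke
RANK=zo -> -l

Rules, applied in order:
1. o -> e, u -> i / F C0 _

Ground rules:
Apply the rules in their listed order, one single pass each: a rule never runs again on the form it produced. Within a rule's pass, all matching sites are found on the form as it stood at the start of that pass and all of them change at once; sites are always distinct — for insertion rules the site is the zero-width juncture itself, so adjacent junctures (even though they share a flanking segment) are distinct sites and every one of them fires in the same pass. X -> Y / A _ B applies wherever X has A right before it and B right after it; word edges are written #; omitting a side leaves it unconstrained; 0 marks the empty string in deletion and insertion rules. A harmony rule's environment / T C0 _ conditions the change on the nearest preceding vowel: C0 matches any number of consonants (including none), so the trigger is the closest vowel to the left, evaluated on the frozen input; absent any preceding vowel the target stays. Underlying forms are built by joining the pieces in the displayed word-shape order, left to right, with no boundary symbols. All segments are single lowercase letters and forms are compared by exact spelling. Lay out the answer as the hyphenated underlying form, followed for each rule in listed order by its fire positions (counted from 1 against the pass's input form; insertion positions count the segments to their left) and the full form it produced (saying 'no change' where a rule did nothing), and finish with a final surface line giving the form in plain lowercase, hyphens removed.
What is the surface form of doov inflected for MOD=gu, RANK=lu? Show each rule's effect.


underlying: vis-doov-bu
1. o -> e, u -> i / F C0 _: fires at position(s) 5: visdeovbu
surface: visdeovbu


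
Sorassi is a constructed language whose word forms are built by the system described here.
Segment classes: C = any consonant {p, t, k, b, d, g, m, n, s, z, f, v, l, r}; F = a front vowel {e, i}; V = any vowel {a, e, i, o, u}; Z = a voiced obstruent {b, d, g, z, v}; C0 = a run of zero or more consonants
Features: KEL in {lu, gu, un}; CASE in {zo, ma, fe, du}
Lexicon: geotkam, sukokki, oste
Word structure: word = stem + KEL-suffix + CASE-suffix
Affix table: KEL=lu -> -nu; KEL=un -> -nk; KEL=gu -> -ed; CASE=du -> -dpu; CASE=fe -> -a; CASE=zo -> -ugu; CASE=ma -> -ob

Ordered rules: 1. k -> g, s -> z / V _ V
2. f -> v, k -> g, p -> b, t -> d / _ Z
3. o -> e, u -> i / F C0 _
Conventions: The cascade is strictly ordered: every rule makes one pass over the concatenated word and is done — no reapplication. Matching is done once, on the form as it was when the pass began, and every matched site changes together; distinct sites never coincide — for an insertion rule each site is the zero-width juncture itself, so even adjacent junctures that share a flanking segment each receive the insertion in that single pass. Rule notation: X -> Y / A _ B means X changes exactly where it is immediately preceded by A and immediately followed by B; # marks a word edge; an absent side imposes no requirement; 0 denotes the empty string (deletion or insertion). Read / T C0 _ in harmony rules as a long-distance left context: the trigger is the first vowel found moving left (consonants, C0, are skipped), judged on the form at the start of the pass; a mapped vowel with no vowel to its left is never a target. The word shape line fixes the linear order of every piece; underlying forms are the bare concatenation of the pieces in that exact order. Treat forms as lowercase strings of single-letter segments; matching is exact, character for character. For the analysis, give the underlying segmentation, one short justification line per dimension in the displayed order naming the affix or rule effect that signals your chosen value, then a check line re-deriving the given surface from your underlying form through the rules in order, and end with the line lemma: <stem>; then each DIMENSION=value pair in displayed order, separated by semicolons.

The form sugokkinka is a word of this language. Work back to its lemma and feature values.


underlying: sukokki-nk-a
KEL=un - signalled by the affix -nk
CASE=fe - signalled by the affix -a
check: sukokkinka -> sugokkinka -> sugokkinka -> sugokkinka
lemma: sukokki; KEL=un; CASE=fe


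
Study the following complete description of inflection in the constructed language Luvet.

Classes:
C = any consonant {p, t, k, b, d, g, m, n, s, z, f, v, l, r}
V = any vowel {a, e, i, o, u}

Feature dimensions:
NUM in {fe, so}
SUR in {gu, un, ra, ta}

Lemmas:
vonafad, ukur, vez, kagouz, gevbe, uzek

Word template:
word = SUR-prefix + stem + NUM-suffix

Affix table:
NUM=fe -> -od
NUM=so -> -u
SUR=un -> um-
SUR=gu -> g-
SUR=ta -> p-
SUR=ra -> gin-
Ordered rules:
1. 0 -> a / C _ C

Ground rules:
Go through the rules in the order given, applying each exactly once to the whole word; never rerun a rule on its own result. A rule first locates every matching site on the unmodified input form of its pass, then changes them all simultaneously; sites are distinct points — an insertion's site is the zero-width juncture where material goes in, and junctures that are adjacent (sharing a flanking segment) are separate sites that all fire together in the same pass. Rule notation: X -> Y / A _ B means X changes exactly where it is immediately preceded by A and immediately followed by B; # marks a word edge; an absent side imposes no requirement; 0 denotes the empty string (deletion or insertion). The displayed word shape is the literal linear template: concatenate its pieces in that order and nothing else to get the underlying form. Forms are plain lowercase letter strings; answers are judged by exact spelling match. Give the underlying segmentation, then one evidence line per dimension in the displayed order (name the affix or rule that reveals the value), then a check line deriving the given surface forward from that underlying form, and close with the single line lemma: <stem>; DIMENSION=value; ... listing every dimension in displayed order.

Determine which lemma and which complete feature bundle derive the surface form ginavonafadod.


underlying: gin-vonafad-od
NUM=fe - signalled by the affix -od
SUR=ra - signalled by the affix gin-
check: ginvonafadod -> ginavonafadod
lemma: vonafad; NUM=fe; SUR=ra


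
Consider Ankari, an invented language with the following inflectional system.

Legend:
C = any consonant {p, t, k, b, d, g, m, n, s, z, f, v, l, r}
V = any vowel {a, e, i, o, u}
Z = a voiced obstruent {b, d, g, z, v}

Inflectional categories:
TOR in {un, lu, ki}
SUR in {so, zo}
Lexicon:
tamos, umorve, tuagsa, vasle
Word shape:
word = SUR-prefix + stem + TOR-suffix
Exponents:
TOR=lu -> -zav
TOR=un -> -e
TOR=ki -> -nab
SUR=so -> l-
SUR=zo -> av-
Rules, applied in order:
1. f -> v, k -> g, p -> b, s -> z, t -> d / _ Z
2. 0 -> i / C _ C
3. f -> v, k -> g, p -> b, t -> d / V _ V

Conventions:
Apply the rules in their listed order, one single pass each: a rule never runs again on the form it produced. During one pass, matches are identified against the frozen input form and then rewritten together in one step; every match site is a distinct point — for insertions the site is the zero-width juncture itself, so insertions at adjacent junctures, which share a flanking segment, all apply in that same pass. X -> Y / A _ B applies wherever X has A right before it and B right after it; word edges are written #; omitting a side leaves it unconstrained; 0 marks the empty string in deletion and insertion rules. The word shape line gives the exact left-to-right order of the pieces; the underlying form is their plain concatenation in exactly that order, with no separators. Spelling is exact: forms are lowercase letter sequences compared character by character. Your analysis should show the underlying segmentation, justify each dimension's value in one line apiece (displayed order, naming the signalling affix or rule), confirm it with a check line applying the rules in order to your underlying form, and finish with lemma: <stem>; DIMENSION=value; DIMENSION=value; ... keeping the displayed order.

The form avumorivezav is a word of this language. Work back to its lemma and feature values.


underlying: av-umorve-zav
TOR=lu - signalled by the affix -zav
SUR=zo - signalled by the affix av-
check: avumorvezav -> avumorvezav -> avumorivezav -> avumorivezav
lemma: umorve; TOR=lu; SUR=zo


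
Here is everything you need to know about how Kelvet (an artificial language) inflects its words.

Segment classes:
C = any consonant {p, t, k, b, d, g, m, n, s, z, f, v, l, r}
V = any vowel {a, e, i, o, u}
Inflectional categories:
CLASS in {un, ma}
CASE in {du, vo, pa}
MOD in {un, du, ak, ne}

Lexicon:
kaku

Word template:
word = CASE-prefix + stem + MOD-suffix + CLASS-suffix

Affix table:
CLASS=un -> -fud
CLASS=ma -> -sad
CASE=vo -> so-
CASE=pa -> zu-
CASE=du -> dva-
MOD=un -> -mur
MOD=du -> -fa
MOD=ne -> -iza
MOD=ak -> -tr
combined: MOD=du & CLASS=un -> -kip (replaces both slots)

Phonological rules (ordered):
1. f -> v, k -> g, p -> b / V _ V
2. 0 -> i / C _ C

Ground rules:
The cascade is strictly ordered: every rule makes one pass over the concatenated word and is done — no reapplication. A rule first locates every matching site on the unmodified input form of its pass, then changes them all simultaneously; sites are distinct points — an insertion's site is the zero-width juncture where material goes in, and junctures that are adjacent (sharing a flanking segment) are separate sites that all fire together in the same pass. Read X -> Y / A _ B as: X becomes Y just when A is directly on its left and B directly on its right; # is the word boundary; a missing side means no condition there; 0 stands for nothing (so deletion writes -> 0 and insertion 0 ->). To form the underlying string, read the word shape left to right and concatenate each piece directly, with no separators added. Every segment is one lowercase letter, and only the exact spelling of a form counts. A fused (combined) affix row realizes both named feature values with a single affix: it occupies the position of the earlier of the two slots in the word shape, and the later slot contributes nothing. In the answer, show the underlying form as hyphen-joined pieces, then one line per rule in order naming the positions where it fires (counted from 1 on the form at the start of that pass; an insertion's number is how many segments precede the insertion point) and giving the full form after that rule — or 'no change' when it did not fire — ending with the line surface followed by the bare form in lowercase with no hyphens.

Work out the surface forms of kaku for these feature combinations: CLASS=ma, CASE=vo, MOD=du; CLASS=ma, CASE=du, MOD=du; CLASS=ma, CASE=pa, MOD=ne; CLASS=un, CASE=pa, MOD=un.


cell CLASS=ma, CASE=vo, MOD=du:
underlying: so-kaku-fa-sad
1. f -> v, k -> g, p -> b / V _ V: fires at position(s) 3, 5, 7: sogaguvasad
2. 0 -> i / C _ C: no change
surface: sogaguvasad

cell CLASS=ma, CASE=du, MOD=du:
underlying: dva-kaku-fa-sad
1. f -> v, k -> g, p -> b / V _ V: fires at position(s) 4, 6, 8: dvagaguvasad
2. 0 -> i / C _ C: inserts after position(s) 1: divagaguvasad
surface: divagaguvasad

cell CLASS=ma, CASE=pa, MOD=ne:
underlying: zu-kaku-iza-sad
1. f -> v, k -> g, p -> b / V _ V: fires at position(s) 3, 5: zugaguizasad
2. 0 -> i / C _ C: no change
surface: zugaguizasad

cell CLASS=un, CASE=pa, MOD=un:
underlying: zu-kaku-mur-fud
1. f -> v, k -> g, p -> b / V _ V: fires at position(s) 3, 5: zugagumurfud
2. 0 -> i / C _ C: inserts after position(s) 9: zugagumurifud
surface: zugagumurifud


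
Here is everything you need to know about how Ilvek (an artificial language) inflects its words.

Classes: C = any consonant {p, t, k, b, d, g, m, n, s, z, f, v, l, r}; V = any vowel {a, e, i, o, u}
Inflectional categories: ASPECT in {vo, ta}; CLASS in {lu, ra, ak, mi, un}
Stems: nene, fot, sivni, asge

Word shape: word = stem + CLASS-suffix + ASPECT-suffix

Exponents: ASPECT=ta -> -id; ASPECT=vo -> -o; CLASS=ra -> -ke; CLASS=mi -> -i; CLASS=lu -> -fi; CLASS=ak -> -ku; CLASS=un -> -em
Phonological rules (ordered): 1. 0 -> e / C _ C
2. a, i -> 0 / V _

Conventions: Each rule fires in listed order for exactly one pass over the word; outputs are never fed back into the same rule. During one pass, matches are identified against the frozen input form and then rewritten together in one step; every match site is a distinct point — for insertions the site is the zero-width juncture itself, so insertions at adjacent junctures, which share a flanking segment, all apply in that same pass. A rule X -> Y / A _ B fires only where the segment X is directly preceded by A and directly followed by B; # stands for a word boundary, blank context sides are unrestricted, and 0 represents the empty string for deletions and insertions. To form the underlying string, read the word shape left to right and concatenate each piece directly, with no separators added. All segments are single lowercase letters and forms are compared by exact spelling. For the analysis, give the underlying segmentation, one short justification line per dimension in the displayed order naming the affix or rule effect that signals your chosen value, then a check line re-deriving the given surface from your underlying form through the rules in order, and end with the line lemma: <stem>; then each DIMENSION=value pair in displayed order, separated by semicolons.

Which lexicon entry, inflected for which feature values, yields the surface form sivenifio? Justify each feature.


underlying: sivni-fi-o
ASPECT=vo - signalled by the affix -o
CLASS=lu - signalled by the affix -fi
check: sivnifio -> sivenifio -> sivenifio
lemma: sivni; ASPECT=vo; CLASS=lu


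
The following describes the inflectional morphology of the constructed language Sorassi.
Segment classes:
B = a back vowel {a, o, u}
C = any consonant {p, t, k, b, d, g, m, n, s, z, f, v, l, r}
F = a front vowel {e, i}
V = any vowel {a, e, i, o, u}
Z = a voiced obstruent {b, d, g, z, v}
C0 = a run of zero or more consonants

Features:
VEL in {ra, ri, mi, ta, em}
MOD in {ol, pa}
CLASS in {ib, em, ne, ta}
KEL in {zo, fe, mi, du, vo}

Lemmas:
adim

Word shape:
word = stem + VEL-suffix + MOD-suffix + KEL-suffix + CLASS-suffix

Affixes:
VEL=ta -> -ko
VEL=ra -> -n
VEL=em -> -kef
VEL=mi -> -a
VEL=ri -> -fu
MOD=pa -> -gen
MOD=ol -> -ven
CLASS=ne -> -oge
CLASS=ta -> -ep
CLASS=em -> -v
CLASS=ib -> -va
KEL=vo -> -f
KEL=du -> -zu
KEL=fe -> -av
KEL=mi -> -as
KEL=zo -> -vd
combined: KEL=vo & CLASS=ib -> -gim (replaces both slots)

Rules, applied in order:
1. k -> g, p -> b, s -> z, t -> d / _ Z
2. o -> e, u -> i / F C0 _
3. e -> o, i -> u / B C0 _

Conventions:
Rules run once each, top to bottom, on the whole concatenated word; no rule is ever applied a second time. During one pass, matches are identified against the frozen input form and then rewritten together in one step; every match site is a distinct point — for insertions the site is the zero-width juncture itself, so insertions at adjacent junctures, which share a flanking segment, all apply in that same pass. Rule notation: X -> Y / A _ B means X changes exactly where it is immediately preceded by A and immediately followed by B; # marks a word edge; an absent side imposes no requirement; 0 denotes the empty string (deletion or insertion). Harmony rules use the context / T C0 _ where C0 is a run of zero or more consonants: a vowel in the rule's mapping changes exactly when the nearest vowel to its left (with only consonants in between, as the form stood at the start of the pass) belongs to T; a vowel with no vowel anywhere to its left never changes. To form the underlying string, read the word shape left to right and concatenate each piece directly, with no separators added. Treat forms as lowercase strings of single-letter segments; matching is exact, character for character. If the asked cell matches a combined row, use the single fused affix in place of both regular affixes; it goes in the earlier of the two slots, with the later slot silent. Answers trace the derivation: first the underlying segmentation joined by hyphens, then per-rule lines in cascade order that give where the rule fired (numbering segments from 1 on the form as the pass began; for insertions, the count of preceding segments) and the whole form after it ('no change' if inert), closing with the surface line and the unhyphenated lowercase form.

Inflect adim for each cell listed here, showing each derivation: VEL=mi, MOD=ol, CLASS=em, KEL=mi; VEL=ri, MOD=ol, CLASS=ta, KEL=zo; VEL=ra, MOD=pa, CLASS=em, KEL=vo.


cell VEL=mi, MOD=ol, CLASS=em, KEL=mi:
underlying: adim-a-ven-as-v
1. k -> g, p -> b, s -> z, t -> d / _ Z: fires at position(s) 10: adimavenazv
2. o -> e, u -> i / F C0 _: no change
3. e -> o, i -> u / B C0 _: fires at position(s) 3, 7: adumavonazv
surface: adumavonazv

cell VEL=ri, MOD=ol, CLASS=ta, KEL=zo:
underlying: adim-fu-ven-vd-ep
1. k -> g, p -> b, s -> z, t -> d / _ Z: no change
2. o -> e, u -> i / F C0 _: fires at position(s) 6: adimfivenvdep
3. e -> o, i -> u / B C0 _: fires at position(s) 3: adumfivenvdep
surface: adumfivenvdep

cell VEL=ra, MOD=pa, CLASS=em, KEL=vo:
underlying: adim-n-gen-f-v
1. k -> g, p -> b, s -> z, t -> d / _ Z: no change
2. o -> e, u -> i / F C0 _: no change
3. e -> o, i -> u / B C0 _: fires at position(s) 3: adumngenfv
surface: adumngenfv


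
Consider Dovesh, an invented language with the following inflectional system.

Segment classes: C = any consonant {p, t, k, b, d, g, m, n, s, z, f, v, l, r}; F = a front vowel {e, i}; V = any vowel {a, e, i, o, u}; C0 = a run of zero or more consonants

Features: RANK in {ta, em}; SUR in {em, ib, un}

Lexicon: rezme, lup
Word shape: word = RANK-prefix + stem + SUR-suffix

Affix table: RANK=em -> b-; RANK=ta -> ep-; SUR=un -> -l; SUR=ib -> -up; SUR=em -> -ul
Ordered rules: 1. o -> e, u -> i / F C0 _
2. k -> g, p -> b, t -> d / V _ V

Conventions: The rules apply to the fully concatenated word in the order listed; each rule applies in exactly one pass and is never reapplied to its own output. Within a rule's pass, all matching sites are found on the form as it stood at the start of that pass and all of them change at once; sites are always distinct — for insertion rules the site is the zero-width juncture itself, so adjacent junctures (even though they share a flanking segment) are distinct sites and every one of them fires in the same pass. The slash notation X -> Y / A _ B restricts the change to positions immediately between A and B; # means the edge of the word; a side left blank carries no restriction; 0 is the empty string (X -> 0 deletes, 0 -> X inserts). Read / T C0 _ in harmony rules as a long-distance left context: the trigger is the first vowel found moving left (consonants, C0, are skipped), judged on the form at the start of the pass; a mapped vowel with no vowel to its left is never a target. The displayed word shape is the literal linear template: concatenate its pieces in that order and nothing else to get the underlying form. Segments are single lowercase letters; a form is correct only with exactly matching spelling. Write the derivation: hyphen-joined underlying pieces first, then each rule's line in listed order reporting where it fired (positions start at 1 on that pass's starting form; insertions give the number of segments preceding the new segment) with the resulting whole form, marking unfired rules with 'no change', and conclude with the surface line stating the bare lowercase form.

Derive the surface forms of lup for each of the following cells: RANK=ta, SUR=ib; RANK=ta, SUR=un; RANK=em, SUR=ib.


cell RANK=ta, SUR=ib:
underlying: ep-lup-up
1. o -> e, u -> i / F C0 _: fires at position(s) 4: eplipup
2. k -> g, p -> b, t -> d / V _ V: fires at position(s) 5: eplibup
surface: eplibup

cell RANK=ta, SUR=un:
underlying: ep-lup-l
1. o -> e, u -> i / F C0 _: fires at position(s) 4: eplipl
2. k -> g, p -> b, t -> d / V _ V: no change
surface: eplipl

cell RANK=em, SUR=ib:
underlying: b-lup-up
1. o -> e, u -> i / F C0 _: no change
2. k -> g, p -> b, t -> d / V _ V: fires at position(s) 4: blubup
surface: blubup


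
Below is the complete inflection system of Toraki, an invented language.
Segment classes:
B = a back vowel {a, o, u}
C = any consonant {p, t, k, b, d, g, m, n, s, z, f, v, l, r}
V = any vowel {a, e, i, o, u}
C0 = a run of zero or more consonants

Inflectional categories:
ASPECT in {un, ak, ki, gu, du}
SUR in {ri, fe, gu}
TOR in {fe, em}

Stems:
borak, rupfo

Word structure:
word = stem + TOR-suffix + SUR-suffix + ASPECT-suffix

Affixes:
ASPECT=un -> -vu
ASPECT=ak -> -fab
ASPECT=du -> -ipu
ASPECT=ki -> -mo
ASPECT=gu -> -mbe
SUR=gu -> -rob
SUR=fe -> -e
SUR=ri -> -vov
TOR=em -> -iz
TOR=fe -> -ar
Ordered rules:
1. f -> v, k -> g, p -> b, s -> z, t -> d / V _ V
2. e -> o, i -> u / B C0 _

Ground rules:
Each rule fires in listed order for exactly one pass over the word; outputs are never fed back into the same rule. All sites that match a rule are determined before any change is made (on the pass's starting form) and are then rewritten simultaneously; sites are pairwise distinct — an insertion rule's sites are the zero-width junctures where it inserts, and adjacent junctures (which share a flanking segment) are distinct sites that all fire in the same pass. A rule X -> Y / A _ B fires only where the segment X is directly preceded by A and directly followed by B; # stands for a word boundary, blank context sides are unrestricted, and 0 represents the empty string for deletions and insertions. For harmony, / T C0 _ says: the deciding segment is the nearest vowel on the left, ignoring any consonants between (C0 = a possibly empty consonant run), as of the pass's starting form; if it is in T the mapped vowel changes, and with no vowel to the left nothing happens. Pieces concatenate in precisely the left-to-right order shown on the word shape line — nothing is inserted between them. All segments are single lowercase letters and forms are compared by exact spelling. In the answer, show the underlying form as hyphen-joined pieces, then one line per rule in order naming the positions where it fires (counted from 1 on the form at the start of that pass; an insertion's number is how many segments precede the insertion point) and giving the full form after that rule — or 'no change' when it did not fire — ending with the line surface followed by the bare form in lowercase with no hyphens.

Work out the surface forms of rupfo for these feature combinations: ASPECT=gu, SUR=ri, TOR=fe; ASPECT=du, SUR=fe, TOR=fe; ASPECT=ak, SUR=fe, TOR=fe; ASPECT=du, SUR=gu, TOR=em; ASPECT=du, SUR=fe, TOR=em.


cell ASPECT=gu, SUR=ri, TOR=fe:
underlying: rupfo-ar-vov-mbe
1. f -> v, k -> g, p -> b, s -> z, t -> d / V _ V: no change
2. e -> o, i -> u / B C0 _: fires at position(s) 13: rupfoarvovmbo
surface: rupfoarvovmbo

cell ASPECT=du, SUR=fe, TOR=fe:
underlying: rupfo-ar-e-ipu
1. f -> v, k -> g, p -> b, s -> z, t -> d / V _ V: fires at position(s) 10: rupfoareibu
2. e -> o, i -> u / B C0 _: fires at position(s) 8: rupfoaroibu
surface: rupfoaroibu

cell ASPECT=ak, SUR=fe, TOR=fe:
underlying: rupfo-ar-e-fab
1. f -> v, k -> g, p -> b, s -> z, t -> d / V _ V: fires at position(s) 9: rupfoarevab
2. e -> o, i -> u / B C0 _: fires at position(s) 8: rupfoarovab
surface: rupfoarovab

cell ASPECT=du, SUR=gu, TOR=em:
underlying: rupfo-iz-rob-ipu
1. f -> v, k -> g, p -> b, s -> z, t -> d / V _ V: fires at position(s) 12: rupfoizrobibu
2. e -> o, i -> u / B C0 _: fires at position(s) 6, 11: rupfouzrobubu
surface: rupfouzrobubu

cell ASPECT=du, SUR=fe, TOR=em:
underlying: rupfo-iz-e-ipu
1. f -> v, k -> g, p -> b, s -> z, t -> d / V _ V: fires at position(s) 10: rupfoizeibu
2. e -> o, i -> u / B C0 _: fires at position(s) 6: rupfouzeibu
surface: rupfouzeibu


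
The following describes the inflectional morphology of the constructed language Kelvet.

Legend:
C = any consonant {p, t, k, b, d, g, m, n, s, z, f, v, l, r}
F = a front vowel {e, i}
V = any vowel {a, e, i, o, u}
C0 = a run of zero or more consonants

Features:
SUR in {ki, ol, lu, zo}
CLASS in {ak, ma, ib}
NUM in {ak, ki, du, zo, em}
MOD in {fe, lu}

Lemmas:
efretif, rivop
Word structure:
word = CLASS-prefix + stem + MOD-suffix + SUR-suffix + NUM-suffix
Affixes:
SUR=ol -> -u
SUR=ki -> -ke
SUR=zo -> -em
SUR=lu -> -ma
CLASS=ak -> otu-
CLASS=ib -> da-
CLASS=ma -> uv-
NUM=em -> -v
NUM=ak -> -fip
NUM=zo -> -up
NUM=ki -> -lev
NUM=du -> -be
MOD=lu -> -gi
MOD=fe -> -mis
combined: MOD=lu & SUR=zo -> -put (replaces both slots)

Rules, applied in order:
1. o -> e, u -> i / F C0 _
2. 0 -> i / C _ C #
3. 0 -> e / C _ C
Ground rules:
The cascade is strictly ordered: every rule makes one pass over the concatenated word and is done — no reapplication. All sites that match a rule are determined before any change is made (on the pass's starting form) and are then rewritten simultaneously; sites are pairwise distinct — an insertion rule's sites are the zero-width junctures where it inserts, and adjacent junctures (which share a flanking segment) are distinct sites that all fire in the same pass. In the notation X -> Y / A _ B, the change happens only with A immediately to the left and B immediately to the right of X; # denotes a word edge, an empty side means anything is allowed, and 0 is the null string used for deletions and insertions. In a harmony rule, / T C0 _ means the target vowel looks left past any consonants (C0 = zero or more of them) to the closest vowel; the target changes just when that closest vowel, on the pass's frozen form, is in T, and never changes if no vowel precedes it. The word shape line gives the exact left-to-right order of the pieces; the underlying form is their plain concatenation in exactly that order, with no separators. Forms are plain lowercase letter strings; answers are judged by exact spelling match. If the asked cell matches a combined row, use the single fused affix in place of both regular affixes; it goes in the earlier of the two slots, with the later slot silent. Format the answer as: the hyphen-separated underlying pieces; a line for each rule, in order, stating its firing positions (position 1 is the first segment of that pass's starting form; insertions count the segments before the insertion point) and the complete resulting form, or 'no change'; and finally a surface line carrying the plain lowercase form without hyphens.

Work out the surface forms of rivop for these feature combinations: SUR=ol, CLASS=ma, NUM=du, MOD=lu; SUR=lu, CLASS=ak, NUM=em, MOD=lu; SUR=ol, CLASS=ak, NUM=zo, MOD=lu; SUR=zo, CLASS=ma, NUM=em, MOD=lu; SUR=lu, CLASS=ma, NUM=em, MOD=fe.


cell SUR=ol, CLASS=ma, NUM=du, MOD=lu:
underlying: uv-rivop-gi-u-be
1. o -> e, u -> i / F C0 _: fires at position(s) 6, 10: uvrivepgiibe
2. 0 -> i / C _ C #: no change
3. 0 -> e / C _ C: inserts after position(s) 2, 7: uverivepegiibe
surface: uverivepegiibe

cell SUR=lu, CLASS=ak, NUM=em, MOD=lu:
underlying: otu-rivop-gi-ma-v
1. o -> e, u -> i / F C0 _: fires at position(s) 7: oturivepgimav
2. 0 -> i / C _ C #: no change
3. 0 -> e / C _ C: inserts after position(s) 8: oturivepegimav
surface: oturivepegimav

cell SUR=ol, CLASS=ak, NUM=zo, MOD=lu:
underlying: otu-rivop-gi-u-up
1. o -> e, u -> i / F C0 _: fires at position(s) 7, 11: oturivepgiiup
2. 0 -> i / C _ C #: no change
3. 0 -> e / C _ C: inserts after position(s) 8: oturivepegiiup
surface: oturivepegiiup

cell SUR=zo, CLASS=ma, NUM=em, MOD=lu:
underlying: uv-rivop-put-v
1. o -> e, u -> i / F C0 _: fires at position(s) 6: uvrivepputv
2. 0 -> i / C _ C #: inserts after position(s) 10: uvrivepputiv
3. 0 -> e / C _ C: inserts after position(s) 2, 7: uverivepeputiv
surface: uverivepeputiv

cell SUR=lu, CLASS=ma, NUM=em, MOD=fe:
underlying: uv-rivop-mis-ma-v
1. o -> e, u -> i / F C0 _: fires at position(s) 6: uvrivepmismav
2. 0 -> i / C _ C #: no change
3. 0 -> e / C _ C: inserts after position(s) 2, 7, 10: uverivepemisemav
surface: uverivepemisemav


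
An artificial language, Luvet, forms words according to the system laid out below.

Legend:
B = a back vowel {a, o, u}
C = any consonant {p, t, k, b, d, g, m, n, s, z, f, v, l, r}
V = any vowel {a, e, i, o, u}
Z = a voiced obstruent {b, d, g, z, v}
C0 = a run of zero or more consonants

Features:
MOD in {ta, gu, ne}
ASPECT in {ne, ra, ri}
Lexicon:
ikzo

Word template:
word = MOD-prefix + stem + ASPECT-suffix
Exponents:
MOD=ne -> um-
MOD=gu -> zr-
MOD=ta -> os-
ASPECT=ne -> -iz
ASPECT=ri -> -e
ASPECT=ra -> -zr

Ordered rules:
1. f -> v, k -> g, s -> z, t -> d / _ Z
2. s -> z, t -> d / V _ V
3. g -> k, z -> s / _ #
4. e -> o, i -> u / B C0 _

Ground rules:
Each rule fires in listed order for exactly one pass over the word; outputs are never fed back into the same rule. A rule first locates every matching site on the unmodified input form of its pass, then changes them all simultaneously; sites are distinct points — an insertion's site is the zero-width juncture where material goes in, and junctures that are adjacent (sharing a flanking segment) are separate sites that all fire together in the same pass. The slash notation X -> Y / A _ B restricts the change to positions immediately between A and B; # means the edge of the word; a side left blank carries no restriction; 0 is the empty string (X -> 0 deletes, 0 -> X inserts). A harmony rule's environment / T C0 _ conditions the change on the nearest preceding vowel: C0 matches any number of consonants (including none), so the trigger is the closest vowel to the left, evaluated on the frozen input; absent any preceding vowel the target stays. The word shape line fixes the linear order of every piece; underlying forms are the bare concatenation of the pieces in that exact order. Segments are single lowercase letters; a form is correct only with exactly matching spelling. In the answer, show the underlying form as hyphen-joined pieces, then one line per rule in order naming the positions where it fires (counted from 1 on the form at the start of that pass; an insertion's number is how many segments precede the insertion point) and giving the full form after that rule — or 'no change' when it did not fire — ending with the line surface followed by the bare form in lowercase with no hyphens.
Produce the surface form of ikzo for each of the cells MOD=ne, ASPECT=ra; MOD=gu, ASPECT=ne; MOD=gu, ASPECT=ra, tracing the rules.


cell MOD=ne, ASPECT=ra:
underlying: um-ikzo-zr
1. f -> v, k -> g, s -> z, t -> d / _ Z: fires at position(s) 4: umigzozr
2. s -> z, t -> d / V _ V: no change
3. g -> k, z -> s / _ #: no change
4. e -> o, i -> u / B C0 _: fires at position(s) 3: umugzozr
surface: umugzozr

cell MOD=gu, ASPECT=ne:
underlying: zr-ikzo-iz
1. f -> v, k -> g, s -> z, t -> d / _ Z: fires at position(s) 4: zrigzoiz
2. s -> z, t -> d / V _ V: no change
3. g -> k, z -> s / _ #: fires at position(s) 8: zrigzois
4. e -> o, i -> u / B C0 _: fires at position(s) 7: zrigzous
surface: zrigzous

cell MOD=gu, ASPECT=ra:
underlying: zr-ikzo-zr
1. f -> v, k -> g, s -> z, t -> d / _ Z: fires at position(s) 4: zrigzozr
2. s -> z, t -> d / V _ V: no change
3. g -> k, z -> s / _ #: no change
4. e -> o, i -> u / B C0 _: no change
surface: zrigzozr


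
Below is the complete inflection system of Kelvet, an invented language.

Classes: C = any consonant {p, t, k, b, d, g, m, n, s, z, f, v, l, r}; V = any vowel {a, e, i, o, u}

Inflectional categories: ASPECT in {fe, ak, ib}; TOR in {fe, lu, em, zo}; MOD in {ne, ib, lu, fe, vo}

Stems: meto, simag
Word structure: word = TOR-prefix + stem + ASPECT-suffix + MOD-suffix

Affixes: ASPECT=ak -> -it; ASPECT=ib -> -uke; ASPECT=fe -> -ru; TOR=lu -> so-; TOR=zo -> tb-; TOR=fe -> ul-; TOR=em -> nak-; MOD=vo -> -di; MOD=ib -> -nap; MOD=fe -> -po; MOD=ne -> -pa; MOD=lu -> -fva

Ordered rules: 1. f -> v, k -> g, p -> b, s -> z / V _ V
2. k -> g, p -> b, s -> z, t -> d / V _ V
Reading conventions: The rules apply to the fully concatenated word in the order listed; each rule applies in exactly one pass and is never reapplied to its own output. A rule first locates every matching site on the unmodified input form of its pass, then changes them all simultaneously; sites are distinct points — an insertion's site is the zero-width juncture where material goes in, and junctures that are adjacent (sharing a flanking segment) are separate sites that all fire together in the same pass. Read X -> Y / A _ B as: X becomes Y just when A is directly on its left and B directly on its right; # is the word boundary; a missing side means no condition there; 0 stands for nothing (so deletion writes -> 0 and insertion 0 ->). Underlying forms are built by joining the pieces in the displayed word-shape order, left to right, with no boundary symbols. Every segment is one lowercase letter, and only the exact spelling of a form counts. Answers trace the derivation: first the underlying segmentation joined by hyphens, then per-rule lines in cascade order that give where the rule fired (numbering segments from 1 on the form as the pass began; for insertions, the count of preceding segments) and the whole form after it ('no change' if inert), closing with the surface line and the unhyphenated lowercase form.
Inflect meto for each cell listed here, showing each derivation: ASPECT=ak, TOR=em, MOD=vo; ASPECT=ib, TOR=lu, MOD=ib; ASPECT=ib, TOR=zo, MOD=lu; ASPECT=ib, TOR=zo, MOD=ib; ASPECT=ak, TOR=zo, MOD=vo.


cell ASPECT=ak, TOR=em, MOD=vo:
underlying: nak-meto-it-di
1. f -> v, k -> g, p -> b, s -> z / V _ V: no change
2. k -> g, p -> b, s -> z, t -> d / V _ V: fires at position(s) 6: nakmedoitdi
surface: nakmedoitdi

cell ASPECT=ib, TOR=lu, MOD=ib:
underlying: so-meto-uke-nap
1. f -> v, k -> g, p -> b, s -> z / V _ V: fires at position(s) 8: sometougenap
2. k -> g, p -> b, s -> z, t -> d / V _ V: fires at position(s) 5: somedougenap
surface: somedougenap

cell ASPECT=ib, TOR=zo, MOD=lu:
underlying: tb-meto-uke-fva
1. f -> v, k -> g, p -> b, s -> z / V _ V: fires at position(s) 8: tbmetougefva
2. k -> g, p -> b, s -> z, t -> d / V _ V: fires at position(s) 5: tbmedougefva
surface: tbmedougefva

cell ASPECT=ib, TOR=zo, MOD=ib:
underlying: tb-meto-uke-nap
1. f -> v, k -> g, p -> b, s -> z / V _ V: fires at position(s) 8: tbmetougenap
2. k -> g, p -> b, s -> z, t -> d / V _ V: fires at position(s) 5: tbmedougenap
surface: tbmedougenap

cell ASPECT=ak, TOR=zo, MOD=vo:
underlying: tb-meto-it-di
1. f -> v, k -> g, p -> b, s -> z / V _ V: no change
2. k -> g, p -> b, s -> z, t -> d / V _ V: fires at position(s) 5: tbmedoitdi
surface: tbmedoitdi
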